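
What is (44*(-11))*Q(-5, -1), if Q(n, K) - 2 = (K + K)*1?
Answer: 0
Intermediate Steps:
Q(n, K) = 2 + 2*K (Q(n, K) = 2 + (K + K)*1 = 2 + (2*K)*1 = 2 + 2*K)
(44*(-11))*Q(-5, -1) = (44*(-11))*(2 + 2*(-1)) = -484*(2 - 2) = -484*0 = 0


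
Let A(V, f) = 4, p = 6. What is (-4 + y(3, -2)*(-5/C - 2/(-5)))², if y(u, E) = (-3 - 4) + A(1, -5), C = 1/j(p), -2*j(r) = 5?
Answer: 182329/100 ≈ 1823.3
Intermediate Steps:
j(r) = -5/2 (j(r) = -½*5 = -5/2)
C = -⅖ (C = 1/(-5/2) = -⅖ ≈ -0.40000)
y(u, E) = -3 (y(u, E) = (-3 - 4) + 4 = -7 + 4 = -3)
(-4 + y(3, -2)*(-5/C - 2/(-5)))² = (-4 - 3*(-5/(-⅖) - 2/(-5)))² = (-4 - 3*(-5*(-5/2) - 2*(-⅕)))² = (-4 - 3*(25/2 + ⅖))² = (-4 - 3*129/10)² = (-4 - 387/10)² = (-427/10)² = 182329/100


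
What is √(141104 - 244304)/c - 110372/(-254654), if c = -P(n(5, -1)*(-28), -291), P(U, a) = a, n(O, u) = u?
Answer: 55186/127327 + 20*I*√258/291 ≈ 0.43342 + 1.1039*I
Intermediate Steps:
c = 291 (c = -1*(-291) = 291)
√(141104 - 244304)/c - 110372/(-254654) = √(141104 - 244304)/291 - 110372/(-254654) = √(-103200)*(1/291) - 110372*(-1/254654) = (20*I*√258)*(1/291) + 55186/127327 = 20*I*√258/291 + 55186/127327 = 55186/127327 + 20*I*√258/291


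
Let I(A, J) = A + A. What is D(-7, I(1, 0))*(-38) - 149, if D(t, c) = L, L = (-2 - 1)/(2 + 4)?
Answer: -130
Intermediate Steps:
I(A, J) = 2*A
L = -1/2 (L = -3/6 = -3*1/6 = -1/2 ≈ -0.50000)
D(t, c) = -1/2
D(-7, I(1, 0))*(-38) - 149 = -1/2*(-38) - 149 = 19 - 149 = -130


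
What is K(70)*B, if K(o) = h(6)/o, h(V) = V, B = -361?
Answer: -1083/35 ≈ -30.943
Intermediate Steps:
K(o) = 6/o
K(70)*B = (6/70)*(-361) = (6*(1/70))*(-361) = (3/35)*(-361) = -1083/35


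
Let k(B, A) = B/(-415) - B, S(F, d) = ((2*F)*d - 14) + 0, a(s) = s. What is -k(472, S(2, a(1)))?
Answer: 196352/415 ≈ 473.14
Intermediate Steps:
S(F, d) = -14 + 2*F*d (S(F, d) = (2*F*d - 14) + 0 = (-14 + 2*F*d) + 0 = -14 + 2*F*d)
k(B, A) = -416*B/415 (k(B, A) = B*(-1/415) - B = -B/415 - B = -416*B/415)
-k(472, S(2, a(1))) = -(-416)*472/415 = -1*(-196352/415) = 196352/415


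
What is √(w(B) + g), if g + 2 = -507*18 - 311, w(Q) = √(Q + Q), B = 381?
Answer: √(-9439 + √762) ≈ 97.012*I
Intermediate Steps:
w(Q) = √2*√Q (w(Q) = √(2*Q) = √2*√Q)
g = -9439 (g = -2 + (-507*18 - 311) = -2 + (-9126 - 311) = -2 - 9437 = -9439)
√(w(B) + g) = √(√2*√381 - 9439) = √(√762 - 9439) = √(-9439 + √762)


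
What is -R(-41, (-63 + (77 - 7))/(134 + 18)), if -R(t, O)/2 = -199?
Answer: -398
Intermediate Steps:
R(t, O) = 398 (R(t, O) = -2*(-199) = 398)
-R(-41, (-63 + (77 - 7))/(134 + 18)) = -1*398 = -398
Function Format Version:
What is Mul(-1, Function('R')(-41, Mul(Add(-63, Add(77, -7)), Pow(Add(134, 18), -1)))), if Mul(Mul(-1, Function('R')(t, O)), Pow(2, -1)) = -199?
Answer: -398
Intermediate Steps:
Function('R')(t, O) = 398 (Function('R')(t, O) = Mul(-2, -199) = 398)
Mul(-1, Function('R')(-41, Mul(Add(-63, Add(77, -7)), Pow(Add(134, 18), -1)))) = Mul(-1, 398) = -398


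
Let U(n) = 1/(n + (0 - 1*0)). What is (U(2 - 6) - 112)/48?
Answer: -449/192 ≈ -2.3385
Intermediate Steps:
U(n) = 1/n (U(n) = 1/(n + (0 + 0)) = 1/(n + 0) = 1/n)
(U(2 - 6) - 112)/48 = (1/(2 - 6) - 112)/48 = (1/(-4) - 112)*(1/48) = (-¼ - 112)*(1/48) = -449/4*1/48 = -449/192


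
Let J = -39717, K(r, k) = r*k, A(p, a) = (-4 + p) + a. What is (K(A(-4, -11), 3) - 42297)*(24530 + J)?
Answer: 643230198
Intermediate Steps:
A(p, a) = -4 + a + p
K(r, k) = k*r
(K(A(-4, -11), 3) - 42297)*(24530 + J) = (3*(-4 - 11 - 4) - 42297)*(24530 - 39717) = (3*(-19) - 42297)*(-15187) = (-57 - 42297)*(-15187) = -42354*(-15187) = 643230198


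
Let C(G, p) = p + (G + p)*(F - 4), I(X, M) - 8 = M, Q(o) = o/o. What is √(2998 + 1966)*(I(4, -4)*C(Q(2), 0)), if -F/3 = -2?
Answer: 16*√1241 ≈ 563.65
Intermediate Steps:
F = 6 (F = -3*(-2) = 6)
Q(o) = 1
I(X, M) = 8 + M
C(G, p) = 2*G + 3*p (C(G, p) = p + (G + p)*(6 - 4) = p + (G + p)*2 = p + (2*G + 2*p) = 2*G + 3*p)
√(2998 + 1966)*(I(4, -4)*C(Q(2), 0)) = √(2998 + 1966)*((8 - 4)*(2*1 + 3*0)) = √4964*(4*(2 + 0)) = (2*√1241)*(4*2) = (2*√1241)*8 = 16*√1241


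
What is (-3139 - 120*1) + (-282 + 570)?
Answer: -2971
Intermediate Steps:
(-3139 - 120*1) + (-282 + 570) = (-3139 - 120) + 288 = -3259 + 288 = -2971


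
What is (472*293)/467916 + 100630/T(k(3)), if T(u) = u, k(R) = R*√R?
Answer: 34574/116979 + 100630*√3/9 ≈ 19367.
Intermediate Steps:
k(R) = R^(3/2)
(472*293)/467916 + 100630/T(k(3)) = (472*293)/467916 + 100630/(3^(3/2)) = 138296*(1/467916) + 100630/((3*√3)) = 34574/116979 + 100630*(√3/9) = 34574/116979 + 100630*√3/9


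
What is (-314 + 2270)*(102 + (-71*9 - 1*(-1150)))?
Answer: 1199028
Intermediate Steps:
(-314 + 2270)*(102 + (-71*9 - 1*(-1150))) = 1956*(102 + (-639 + 1150)) = 1956*(102 + 511) = 1956*613 = 1199028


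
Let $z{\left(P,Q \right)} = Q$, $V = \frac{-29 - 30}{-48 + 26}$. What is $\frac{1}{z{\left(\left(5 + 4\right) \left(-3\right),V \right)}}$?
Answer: $\frac{22}{59} \approx 0.37288$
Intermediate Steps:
$V = \frac{59}{22}$ ($V = - \frac{59}{-22} = \left(-59\right) \left(- \frac{1}{22}\right) = \frac{59}{22} \approx 2.6818$)
$\frac{1}{z{\left(\left(5 + 4\right) \left(-3\right),V \right)}} = \frac{1}{\frac{59}{22}} = \frac{22}{59}$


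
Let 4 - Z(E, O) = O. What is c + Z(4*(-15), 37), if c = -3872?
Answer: -3905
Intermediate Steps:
Z(E, O) = 4 - O
c + Z(4*(-15), 37) = -3872 + (4 - 1*37) = -3872 + (4 - 37) = -3872 - 33 = -3905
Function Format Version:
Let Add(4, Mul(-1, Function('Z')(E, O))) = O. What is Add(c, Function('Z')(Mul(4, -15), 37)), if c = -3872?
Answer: -3905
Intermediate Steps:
Function('Z')(E, O) = Add(4, Mul(-1, O))
Add(c, Function('Z')(Mul(4, -15), 37)) = Add(-3872, Add(4, Mul(-1, 37))) = Add(-3872, Add(4, -37)) = Add(-3872, -33) = -3905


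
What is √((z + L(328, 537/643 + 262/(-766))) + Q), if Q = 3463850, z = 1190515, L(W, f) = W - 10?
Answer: 3*√517187 ≈ 2157.5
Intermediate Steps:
L(W, f) = -10 + W
√((z + L(328, 537/643 + 262/(-766))) + Q) = √((1190515 + (-10 + 328)) + 3463850) = √((1190515 + 318) + 3463850) = √(1190833 + 3463850) = √4654683 = 3*√517187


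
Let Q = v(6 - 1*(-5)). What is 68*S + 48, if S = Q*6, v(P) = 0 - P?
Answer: -4440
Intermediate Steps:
v(P) = -P
Q = -11 (Q = -(6 - 1*(-5)) = -(6 + 5) = -1*11 = -11)
S = -66 (S = -11*6 = -66)
68*S + 48 = 68*(-66) + 48 = -4488 + 48 = -4440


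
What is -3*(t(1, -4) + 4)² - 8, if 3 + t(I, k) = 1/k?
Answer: -155/16 ≈ -9.6875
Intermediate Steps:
t(I, k) = -3 + 1/k
-3*(t(1, -4) + 4)² - 8 = -3*((-3 + 1/(-4)) + 4)² - 8 = -3*((-3 - ¼) + 4)² - 8 = -3*(-13/4 + 4)² - 8 = -3*(¾)² - 8 = -3*9/16 - 8 = -27/16 - 8 = -155/16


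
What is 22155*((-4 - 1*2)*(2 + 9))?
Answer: -1462230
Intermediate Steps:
22155*((-4 - 1*2)*(2 + 9)) = 22155*((-4 - 2)*11) = 22155*(-6*11) = 22155*(-66) = -1462230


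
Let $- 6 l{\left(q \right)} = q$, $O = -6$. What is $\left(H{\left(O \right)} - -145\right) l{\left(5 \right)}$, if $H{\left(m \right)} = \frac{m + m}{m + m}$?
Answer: $- \frac{365}{3} \approx -121.67$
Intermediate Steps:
$H{\left(m \right)} = 1$ ($H{\left(m \right)} = \frac{2 m}{2 m} = 2 m \frac{1}{2 m} = 1$)
$l{\left(q \right)} = - \frac{q}{6}$
$\left(H{\left(O \right)} - -145\right) l{\left(5 \right)} = \left(1 - -145\right) \left(\left(- \frac{1}{6}\right) 5\right) = \left(1 + 145\right) \left(- \frac{5}{6}\right) = 146 \left(- \frac{5}{6}\right) = - \frac{365}{3}$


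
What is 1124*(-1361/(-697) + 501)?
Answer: 394027192/697 ≈ 5.6532e+5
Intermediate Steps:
1124*(-1361/(-697) + 501) = 1124*(-1361*(-1/697) + 501) = 1124*(1361/697 + 501) = 1124*(350558/697) = 394027192/697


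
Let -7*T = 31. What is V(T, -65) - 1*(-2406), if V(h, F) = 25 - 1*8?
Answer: 2423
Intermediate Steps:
T = -31/7 (T = -⅐*31 = -31/7 ≈ -4.4286)
V(h, F) = 17 (V(h, F) = 25 - 8 = 17)
V(T, -65) - 1*(-2406) = 17 - 1*(-2406) = 17 + 2406 = 2423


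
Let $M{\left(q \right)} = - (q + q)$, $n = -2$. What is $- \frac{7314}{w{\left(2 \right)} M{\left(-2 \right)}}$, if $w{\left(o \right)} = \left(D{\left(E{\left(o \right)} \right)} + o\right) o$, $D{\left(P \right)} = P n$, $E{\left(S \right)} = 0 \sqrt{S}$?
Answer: $- \frac{3657}{8} \approx -457.13$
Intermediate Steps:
$E{\left(S \right)} = 0$
$D{\left(P \right)} = - 2 P$ ($D{\left(P \right)} = P \left(-2\right) = - 2 P$)
$w{\left(o \right)} = o^{2}$ ($w{\left(o \right)} = \left(\left(-2\right) 0 + o\right) o = \left(0 + o\right) o = o o = o^{2}$)
$M{\left(q \right)} = - 2 q$
$- \frac{7314}{w{\left(2 \right)} M{\left(-2 \right)}} = - \frac{7314}{2^{2} \left(\left(-2\right) \left(-2\right)\right)} = - \frac{7314}{4 \cdot 4} = - \frac{7314}{16} = \left(-7314\right) \frac{1}{16} = - \frac{3657}{8}$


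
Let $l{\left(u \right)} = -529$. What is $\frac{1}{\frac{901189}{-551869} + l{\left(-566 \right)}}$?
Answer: $- \frac{551869}{292839890} \approx -0.0018845$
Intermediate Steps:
$\frac{1}{\frac{901189}{-551869} + l{\left(-566 \right)}} = \frac{1}{\frac{901189}{-551869} - 529} = \frac{1}{901189 \left(- \frac{1}{551869}\right) - 529} = \frac{1}{- \frac{901189}{551869} - 529} = \frac{1}{- \frac{292839890}{551869}} = - \frac{551869}{292839890}$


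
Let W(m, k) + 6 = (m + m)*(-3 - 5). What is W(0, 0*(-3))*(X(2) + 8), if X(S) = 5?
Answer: -78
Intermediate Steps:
W(m, k) = -6 - 16*m (W(m, k) = -6 + (m + m)*(-3 - 5) = -6 + (2*m)*(-8) = -6 - 16*m)
W(0, 0*(-3))*(X(2) + 8) = (-6 - 16*0)*(5 + 8) = (-6 + 0)*13 = -6*13 = -78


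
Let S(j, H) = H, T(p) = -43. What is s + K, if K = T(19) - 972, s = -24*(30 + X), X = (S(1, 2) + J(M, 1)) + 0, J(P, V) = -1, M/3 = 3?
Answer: -1759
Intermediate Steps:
M = 9 (M = 3*3 = 9)
X = 1 (X = (2 - 1) + 0 = 1 + 0 = 1)
s = -744 (s = -24*(30 + 1) = -24*31 = -744)
K = -1015 (K = -43 - 972 = -1015)
s + K = -744 - 1015 = -1759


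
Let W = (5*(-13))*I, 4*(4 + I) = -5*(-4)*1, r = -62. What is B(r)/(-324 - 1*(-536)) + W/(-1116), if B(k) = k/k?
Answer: 931/14787 ≈ 0.062961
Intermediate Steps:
I = 1 (I = -4 + (-5*(-4)*1)/4 = -4 + (20*1)/4 = -4 + (¼)*20 = -4 + 5 = 1)
B(k) = 1
W = -65 (W = (5*(-13))*1 = -65*1 = -65)
B(r)/(-324 - 1*(-536)) + W/(-1116) = 1/(-324 - 1*(-536)) - 65/(-1116) = 1/(-324 + 536) - 65*(-1/1116) = 1/212 + 65/1116 = 931/14787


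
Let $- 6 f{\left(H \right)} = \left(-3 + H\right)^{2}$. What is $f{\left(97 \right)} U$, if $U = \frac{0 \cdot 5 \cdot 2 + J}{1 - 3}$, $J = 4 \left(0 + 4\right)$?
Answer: $\frac{35344}{3} \approx 11781.0$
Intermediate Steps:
$f{\left(H \right)} = - \frac{\left(-3 + H\right)^{2}}{6}$
$J = 16$ ($J = 4 \cdot 4 = 16$)
$U = -8$ ($U = \frac{0 \cdot 5 \cdot 2 + 16}{1 - 3} = \frac{0 \cdot 2 + 16}{-2} = - \frac{0 + 16}{2} = \left(- \frac{1}{2}\right) 16 = -8$)
$f{\left(97 \right)} U = - \frac{\left(-3 + 97\right)^{2}}{6} \left(-8\right) = - \frac{94^{2}}{6} \left(-8\right) = \left(- \frac{1}{6}\right) 8836 \left(-8\right) = \left(- \frac{4418}{3}\right) \left(-8\right) = \frac{35344}{3}$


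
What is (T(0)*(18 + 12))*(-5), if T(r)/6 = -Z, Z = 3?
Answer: 2700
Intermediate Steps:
T(r) = -18 (T(r) = 6*(-1*3) = 6*(-3) = -18)
(T(0)*(18 + 12))*(-5) = -18*(18 + 12)*(-5) = -18*30*(-5) = -540*(-5) = 2700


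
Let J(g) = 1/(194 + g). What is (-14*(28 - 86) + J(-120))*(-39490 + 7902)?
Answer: -949045666/37 ≈ -2.5650e+7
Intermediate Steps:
(-14*(28 - 86) + J(-120))*(-39490 + 7902) = (-14*(28 - 86) + 1/(194 - 120))*(-39490 + 7902) = (-14*(-58) + 1/74)*(-31588) = (812 + 1/74)*(-31588) = (60089/74)*(-31588) = -949045666/37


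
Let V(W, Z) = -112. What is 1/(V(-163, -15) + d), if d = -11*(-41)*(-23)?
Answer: -1/10485 ≈ -9.5374e-5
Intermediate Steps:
d = -10373 (d = 451*(-23) = -10373)
1/(V(-163, -15) + d) = 1/(-112 - 10373) = 1/(-10485) = -1/10485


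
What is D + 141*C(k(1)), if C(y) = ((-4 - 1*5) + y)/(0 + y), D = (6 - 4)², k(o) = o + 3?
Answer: -689/4 ≈ -172.25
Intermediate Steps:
k(o) = 3 + o
D = 4 (D = 2² = 4)
C(y) = (-9 + y)/y (C(y) = ((-4 - 5) + y)/y = (-9 + y)/y)
D + 141*C(k(1)) = 4 + 141*((-9 + (3 + 1))/(3 + 1)) = 4 + 141*((-9 + 4)/4) = 4 + 141*((¼)*(-5)) = 4 + 141*(-5/4) = 4 - 705/4 = -689/4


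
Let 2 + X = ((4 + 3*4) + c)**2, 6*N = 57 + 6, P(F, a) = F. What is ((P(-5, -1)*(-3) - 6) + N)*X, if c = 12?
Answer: 15249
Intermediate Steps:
N = 21/2 (N = (57 + 6)/6 = (1/6)*63 = 21/2 ≈ 10.500)
X = 782 (X = -2 + ((4 + 3*4) + 12)**2 = -2 + ((4 + 12) + 12)**2 = -2 + (16 + 12)**2 = -2 + 28**2 = -2 + 784 = 782)
((P(-5, -1)*(-3) - 6) + N)*X = ((-5*(-3) - 6) + 21/2)*782 = ((15 - 6) + 21/2)*782 = (9 + 21/2)*782 = (39/2)*782 = 15249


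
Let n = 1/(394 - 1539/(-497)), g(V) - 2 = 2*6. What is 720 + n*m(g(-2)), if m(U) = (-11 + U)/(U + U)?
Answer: 568388373/789428 ≈ 720.00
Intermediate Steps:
g(V) = 14 (g(V) = 2 + 2*6 = 2 + 12 = 14)
n = 497/197357 (n = 1/(394 - 1539*(-1/497)) = 1/(394 + 1539/497) = 1/(197357/497) = 497/197357 ≈ 0.0025183)
m(U) = (-11 + U)/(2*U) (m(U) = (-11 + U)/((2*U)) = (-11 + U)*(1/(2*U)) = (-11 + U)/(2*U))
720 + n*m(g(-2)) = 720 + 497*((½)*(-11 + 14)/14)/197357 = 720 + 497*((½)*(1/14)*3)/197357 = 720 + (497/197357)*(3/28) = 720 + 213/789428 = 568388373/789428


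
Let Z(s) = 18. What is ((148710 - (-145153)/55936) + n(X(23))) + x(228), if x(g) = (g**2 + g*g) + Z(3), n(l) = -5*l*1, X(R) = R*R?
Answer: 608130343/2432 ≈ 2.5005e+5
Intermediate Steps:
X(R) = R**2
n(l) = -5*l
x(g) = 18 + 2*g**2 (x(g) = (g**2 + g*g) + 18 = (g**2 + g**2) + 18 = 2*g**2 + 18 = 18 + 2*g**2)
((148710 - (-145153)/55936) + n(X(23))) + x(228) = ((148710 - (-145153)/55936) - 5*23**2) + (18 + 2*228**2) = ((148710 - (-145153)/55936) - 5*529) + (18 + 2*51984) = ((148710 - 1*(-6311/2432)) - 2645) + (18 + 103968) = ((148710 + 6311/2432) - 2645) + 103986 = (361669031/2432 - 2645) + 103986 = 355236391/2432 + 103986 = 608130343/2432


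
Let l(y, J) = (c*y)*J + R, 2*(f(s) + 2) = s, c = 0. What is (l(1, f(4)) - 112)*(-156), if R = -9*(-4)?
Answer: 11856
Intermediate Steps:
f(s) = -2 + s/2
R = 36
l(y, J) = 36 (l(y, J) = (0*y)*J + 36 = 0*J + 36 = 0 + 36 = 36)
(l(1, f(4)) - 112)*(-156) = (36 - 112)*(-156) = -76*(-156) = 11856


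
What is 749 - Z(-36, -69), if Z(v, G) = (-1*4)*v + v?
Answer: 641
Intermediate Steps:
Z(v, G) = -3*v (Z(v, G) = -4*v + v = -3*v)
749 - Z(-36, -69) = 749 - (-3)*(-36) = 749 - 1*108 = 749 - 108 = 641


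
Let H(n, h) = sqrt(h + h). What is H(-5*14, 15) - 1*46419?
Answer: -46419 + sqrt(30) ≈ -46414.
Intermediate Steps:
H(n, h) = sqrt(2)*sqrt(h) (H(n, h) = sqrt(2*h) = sqrt(2)*sqrt(h))
H(-5*14, 15) - 1*46419 = sqrt(2)*sqrt(15) - 1*46419 = sqrt(30) - 46419 = -46419 + sqrt(30)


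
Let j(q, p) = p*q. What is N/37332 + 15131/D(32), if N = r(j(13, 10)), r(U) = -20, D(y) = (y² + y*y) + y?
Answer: 141207223/19412640 ≈ 7.2740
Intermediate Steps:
D(y) = y + 2*y² (D(y) = (y² + y²) + y = 2*y² + y = y + 2*y²)
N = -20
N/37332 + 15131/D(32) = -20/37332 + 15131/((32*(1 + 2*32))) = -20*1/37332 + 15131/((32*(1 + 64))) = -5/9333 + 15131/((32*65)) = -5/9333 + 15131/2080 = 141207223/19412640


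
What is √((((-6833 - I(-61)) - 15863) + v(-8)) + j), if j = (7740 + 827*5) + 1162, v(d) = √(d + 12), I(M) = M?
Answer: 2*I*√2399 ≈ 97.959*I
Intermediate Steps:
v(d) = √(12 + d)
j = 13037 (j = (7740 + 4135) + 1162 = 11875 + 1162 = 13037)
√((((-6833 - I(-61)) - 15863) + v(-8)) + j) = √((((-6833 - 1*(-61)) - 15863) + √(12 - 8)) + 13037) = √((((-6833 + 61) - 15863) + √4) + 13037) = √(((-6772 - 15863) + 2) + 13037) = √((-22635 + 2) + 13037) = √(-22633 + 13037) = √(-9596) = 2*I*√2399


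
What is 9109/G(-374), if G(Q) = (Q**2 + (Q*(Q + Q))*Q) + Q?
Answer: -9109/104487746 ≈ -8.7178e-5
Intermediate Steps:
G(Q) = Q + Q**2 + 2*Q**3 (G(Q) = (Q**2 + (Q*(2*Q))*Q) + Q = (Q**2 + (2*Q**2)*Q) + Q = (Q**2 + 2*Q**3) + Q = Q + Q**2 + 2*Q**3)
9109/G(-374) = 9109/((-374*(1 - 374 + 2*(-374)**2))) = 9109/((-374*(1 - 374 + 2*139876))) = 9109/((-374*(1 - 374 + 279752))) = 9109/((-374*279379)) = 9109/(-104487746) = 9109*(-1/104487746) = -9109/104487746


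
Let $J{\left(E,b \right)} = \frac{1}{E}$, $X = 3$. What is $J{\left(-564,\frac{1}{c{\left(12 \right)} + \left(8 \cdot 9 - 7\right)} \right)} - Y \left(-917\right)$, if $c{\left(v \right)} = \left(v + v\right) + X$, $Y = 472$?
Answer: $\frac{244112735}{564} \approx 4.3282 \cdot 10^{5}$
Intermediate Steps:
$c{\left(v \right)} = 3 + 2 v$ ($c{\left(v \right)} = \left(v + v\right) + 3 = 2 v + 3 = 3 + 2 v$)
$J{\left(-564,\frac{1}{c{\left(12 \right)} + \left(8 \cdot 9 - 7\right)} \right)} - Y \left(-917\right) = \frac{1}{-564} - 472 \left(-917\right) = - \frac{1}{564} - -432824 = - \frac{1}{564} + 432824 = \frac{244112735}{564}$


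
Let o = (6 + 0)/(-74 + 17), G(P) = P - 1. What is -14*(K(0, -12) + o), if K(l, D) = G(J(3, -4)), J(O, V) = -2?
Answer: 826/19 ≈ 43.474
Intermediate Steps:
G(P) = -1 + P
K(l, D) = -3 (K(l, D) = -1 - 2 = -3)
o = -2/19 (o = 6/(-57) = 6*(-1/57) = -2/19 ≈ -0.10526)
-14*(K(0, -12) + o) = -14*(-3 - 2/19) = -14*(-59/19) = 826/19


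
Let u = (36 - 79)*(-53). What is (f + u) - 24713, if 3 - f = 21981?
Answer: -44412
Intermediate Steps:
f = -21978 (f = 3 - 1*21981 = 3 - 21981 = -21978)
u = 2279 (u = -43*(-53) = 2279)
(f + u) - 24713 = (-21978 + 2279) - 24713 = -19699 - 24713 = -44412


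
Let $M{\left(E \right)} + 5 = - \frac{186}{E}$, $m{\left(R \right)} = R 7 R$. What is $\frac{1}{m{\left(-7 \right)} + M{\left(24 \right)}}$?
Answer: $\frac{4}{1321} \approx 0.003028$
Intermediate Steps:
$m{\left(R \right)} = 7 R^{2}$ ($m{\left(R \right)} = 7 R R = 7 R^{2}$)
$M{\left(E \right)} = -5 - \frac{186}{E}$
$\frac{1}{m{\left(-7 \right)} + M{\left(24 \right)}} = \frac{1}{7 \left(-7\right)^{2} - \left(5 + \frac{186}{24}\right)} = \frac{1}{7 \cdot 49 - \frac{51}{4}} = \frac{1}{343 - \frac{51}{4}} = \frac{1}{\frac{1321}{4}} = \frac{4}{1321}$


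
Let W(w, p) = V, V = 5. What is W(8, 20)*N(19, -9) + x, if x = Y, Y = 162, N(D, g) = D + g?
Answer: 212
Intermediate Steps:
W(w, p) = 5
x = 162
W(8, 20)*N(19, -9) + x = 5*(19 - 9) + 162 = 5*10 + 162 = 50 + 162 = 212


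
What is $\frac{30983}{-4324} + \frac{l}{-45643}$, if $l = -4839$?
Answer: $- \frac{1393233233}{197360332} \approx -7.0593$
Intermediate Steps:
$\frac{30983}{-4324} + \frac{l}{-45643} = \frac{30983}{-4324} - \frac{4839}{-45643} = 30983 \left(- \frac{1}{4324}\right) - - \frac{4839}{45643} = - \frac{30983}{4324} + \frac{4839}{45643} = - \frac{1393233233}{197360332}$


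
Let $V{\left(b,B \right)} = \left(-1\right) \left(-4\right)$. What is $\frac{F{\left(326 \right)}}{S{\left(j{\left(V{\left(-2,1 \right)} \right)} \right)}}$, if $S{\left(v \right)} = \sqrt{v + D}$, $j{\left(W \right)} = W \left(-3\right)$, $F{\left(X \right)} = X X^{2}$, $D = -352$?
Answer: $- \frac{17322988 i \sqrt{91}}{91} \approx - 1.8159 \cdot 10^{6} i$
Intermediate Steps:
$V{\left(b,B \right)} = 4$
$F{\left(X \right)} = X^{3}$
$j{\left(W \right)} = - 3 W$
$S{\left(v \right)} = \sqrt{-352 + v}$ ($S{\left(v \right)} = \sqrt{v - 352} = \sqrt{-352 + v}$)
$\frac{F{\left(326 \right)}}{S{\left(j{\left(V{\left(-2,1 \right)} \right)} \right)}} = \frac{326^{3}}{\sqrt{-352 - 12}} = \frac{34645976}{\sqrt{-352 - 12}} = \frac{34645976}{\sqrt{-364}} = \frac{34645976}{2 i \sqrt{91}} = 34645976 \left(- \frac{i \sqrt{91}}{182}\right) = - \frac{17322988 i \sqrt{91}}{91}$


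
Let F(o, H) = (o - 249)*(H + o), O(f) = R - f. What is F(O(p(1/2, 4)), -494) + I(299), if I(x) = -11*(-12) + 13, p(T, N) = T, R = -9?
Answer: 521199/4 ≈ 1.3030e+5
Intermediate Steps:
I(x) = 145 (I(x) = 132 + 13 = 145)
O(f) = -9 - f
F(o, H) = (-249 + o)*(H + o)
F(O(p(1/2, 4)), -494) + I(299) = ((-9 - 1/2)**2 - 249*(-494) - 249*(-9 - 1/2) - 494*(-9 - 1/2)) + 145 = ((-9 - 1*1/2)**2 + 123006 - 249*(-9 - 1*1/2) - 494*(-9 - 1*1/2)) + 145 = ((-9 - 1/2)**2 + 123006 - 249*(-9 - 1/2) - 494*(-9 - 1/2)) + 145 = ((-19/2)**2 + 123006 - 249*(-19/2) - 494*(-19/2)) + 145 = (361/4 + 123006 + 4731/2 + 4693) + 145 = 520619/4 + 145 = 521199/4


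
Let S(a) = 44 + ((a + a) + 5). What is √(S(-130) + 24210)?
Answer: √23999 ≈ 154.92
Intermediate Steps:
S(a) = 49 + 2*a (S(a) = 44 + (2*a + 5) = 44 + (5 + 2*a) = 49 + 2*a)
√(S(-130) + 24210) = √((49 + 2*(-130)) + 24210) = √((49 - 260) + 24210) = √(-211 + 24210) = √23999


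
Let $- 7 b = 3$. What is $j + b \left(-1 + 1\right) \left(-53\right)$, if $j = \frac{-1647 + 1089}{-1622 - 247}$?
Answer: $\frac{186}{623} \approx 0.29856$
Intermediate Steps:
$b = - \frac{3}{7}$ ($b = \left(- \frac{1}{7}\right) 3 = - \frac{3}{7} \approx -0.42857$)
$j = \frac{186}{623}$ ($j = - \frac{558}{-1622 - 247} = - \frac{558}{-1869} = \left(-558\right) \left(- \frac{1}{1869}\right) = \frac{186}{623} \approx 0.29856$)
$j + b \left(-1 + 1\right) \left(-53\right) = \frac{186}{623} + - \frac{3 \left(-1 + 1\right)}{7} \left(-53\right) = \frac{186}{623} + \left(- \frac{3}{7}\right) 0 \left(-53\right) = \frac{186}{623} + 0 \left(-53\right) = \frac{186}{623} + 0 = \frac{186}{623}$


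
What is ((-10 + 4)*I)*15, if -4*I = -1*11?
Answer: -495/2 ≈ -247.50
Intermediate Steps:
I = 11/4 (I = -(-1)*11/4 = -¼*(-11) = 11/4 ≈ 2.7500)
((-10 + 4)*I)*15 = ((-10 + 4)*(11/4))*15 = -6*11/4*15 = -33/2*15 = -495/2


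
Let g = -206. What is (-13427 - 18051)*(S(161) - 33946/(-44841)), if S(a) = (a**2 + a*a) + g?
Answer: -72885540628916/44841 ≈ -1.6254e+9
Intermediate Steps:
S(a) = -206 + 2*a**2 (S(a) = (a**2 + a*a) - 206 = (a**2 + a**2) - 206 = 2*a**2 - 206 = -206 + 2*a**2)
(-13427 - 18051)*(S(161) - 33946/(-44841)) = (-13427 - 18051)*((-206 + 2*161**2) - 33946/(-44841)) = -31478*((-206 + 2*25921) - 33946*(-1/44841)) = -31478*((-206 + 51842) + 33946/44841) = -31478*(51636 + 33946/44841) = -31478*2315443822/44841 = -72885540628916/44841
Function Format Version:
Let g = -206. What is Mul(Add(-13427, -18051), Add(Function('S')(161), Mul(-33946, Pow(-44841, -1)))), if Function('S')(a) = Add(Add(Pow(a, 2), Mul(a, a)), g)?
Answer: Rational(-72885540628916, 44841) ≈ -1.6254e+9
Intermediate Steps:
Function('S')(a) = Add(-206, Mul(2, Pow(a, 2))) (Function('S')(a) = Add(Add(Pow(a, 2), Mul(a, a)), -206) = Add(Add(Pow(a, 2), Pow(a, 2)), -206) = Add(Mul(2, Pow(a, 2)), -206) = Add(-206, Mul(2, Pow(a, 2))))
Mul(Add(-13427, -18051), Add(Function('S')(161), Mul(-33946, Pow(-44841, -1)))) = Mul(Add(-13427, -18051), Add(Add(-206, Mul(2, Pow(161, 2))), Mul(-33946, Pow(-44841, -1)))) = Mul(-31478, Add(Add(-206, Mul(2, 25921)), Mul(-33946, Rational(-1, 44841)))) = Mul(-31478, Add(Add(-206, 51842), Rational(33946, 44841))) = Mul(-31478, Add(51636, Rational(33946, 44841))) = Mul(-31478, Rational(2315443822, 44841)) = Rational(-72885540628916, 44841)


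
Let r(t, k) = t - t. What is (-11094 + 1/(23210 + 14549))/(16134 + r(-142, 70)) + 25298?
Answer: 15411216456043/609203706 ≈ 25297.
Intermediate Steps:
r(t, k) = 0
(-11094 + 1/(23210 + 14549))/(16134 + r(-142, 70)) + 25298 = (-11094 + 1/(23210 + 14549))/(16134 + 0) + 25298 = (-11094 + 1/37759)/16134 + 25298 = (-11094 + 1/37759)*(1/16134) + 25298 = -418898345/37759*1/16134 + 25298 = -418898345/609203706 + 25298 = 15411216456043/609203706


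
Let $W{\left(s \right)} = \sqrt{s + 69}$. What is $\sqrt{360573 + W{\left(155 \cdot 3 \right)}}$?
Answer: $\sqrt{360573 + \sqrt{534}} \approx 600.5$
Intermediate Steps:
$W{\left(s \right)} = \sqrt{69 + s}$
$\sqrt{360573 + W{\left(155 \cdot 3 \right)}} = \sqrt{360573 + \sqrt{69 + 155 \cdot 3}} = \sqrt{360573 + \sqrt{69 + 465}} = \sqrt{360573 + \sqrt{534}}$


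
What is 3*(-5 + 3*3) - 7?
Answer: 5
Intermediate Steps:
3*(-5 + 3*3) - 7 = 3*(-5 + 9) - 7 = 3*4 - 7 = 12 - 7 = 5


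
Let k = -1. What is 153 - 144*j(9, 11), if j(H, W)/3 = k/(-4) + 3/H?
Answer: -99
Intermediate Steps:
j(H, W) = ¾ + 9/H (j(H, W) = 3*(-1/(-4) + 3/H) = 3*(-1*(-¼) + 3/H) = 3*(¼ + 3/H) = ¾ + 9/H)
153 - 144*j(9, 11) = 153 - 144*(¾ + 9/9) = 153 - 144*(¾ + 9*(⅑)) = 153 - 144*(¾ + 1) = 153 - 144*7/4 = 153 - 252 = -99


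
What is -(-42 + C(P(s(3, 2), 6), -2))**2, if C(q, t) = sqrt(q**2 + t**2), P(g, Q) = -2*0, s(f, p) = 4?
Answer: -1600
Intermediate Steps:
P(g, Q) = 0
-(-42 + C(P(s(3, 2), 6), -2))**2 = -(-42 + sqrt(0**2 + (-2)**2))**2 = -(-42 + sqrt(0 + 4))**2 = -(-42 + sqrt(4))**2 = -(-42 + 2)**2 = -1*(-40)**2 = -1*1600 = -1600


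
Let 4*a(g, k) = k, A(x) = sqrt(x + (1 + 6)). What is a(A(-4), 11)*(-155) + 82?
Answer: -1377/4 ≈ -344.25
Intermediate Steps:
A(x) = sqrt(7 + x) (A(x) = sqrt(x + 7) = sqrt(7 + x))
a(g, k) = k/4
a(A(-4), 11)*(-155) + 82 = ((1/4)*11)*(-155) + 82 = (11/4)*(-155) + 82 = -1705/4 + 82 = -1377/4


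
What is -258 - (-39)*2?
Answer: -180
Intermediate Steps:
-258 - (-39)*2 = -258 - 1*(-78) = -258 + 78 = -180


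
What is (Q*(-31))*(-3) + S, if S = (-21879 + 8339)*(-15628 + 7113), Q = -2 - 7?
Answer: 115292263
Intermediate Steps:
Q = -9
S = 115293100 (S = -13540*(-8515) = 115293100)
(Q*(-31))*(-3) + S = -9*(-31)*(-3) + 115293100 = 279*(-3) + 115293100 = -837 + 115293100 = 115292263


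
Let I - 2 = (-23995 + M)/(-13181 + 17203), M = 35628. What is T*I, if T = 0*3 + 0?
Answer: 0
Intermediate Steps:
I = 19677/4022 (I = 2 + (-23995 + 35628)/(-13181 + 17203) = 2 + 11633/4022 = 19677/4022 ≈ 4.8923)
T = 0 (T = 0 + 0 = 0)
T*I = 0*(19677/4022) = 0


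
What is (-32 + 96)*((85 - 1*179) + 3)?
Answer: -5824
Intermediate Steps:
(-32 + 96)*((85 - 1*179) + 3) = 64*((85 - 179) + 3) = 64*(-94 + 3) = 64*(-91) = -5824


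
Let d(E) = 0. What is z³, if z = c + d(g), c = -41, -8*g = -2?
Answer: -68921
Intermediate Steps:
g = ¼ (g = -⅛*(-2) = ¼ ≈ 0.25000)
z = -41 (z = -41 + 0 = -41)
z³ = (-41)³ = -68921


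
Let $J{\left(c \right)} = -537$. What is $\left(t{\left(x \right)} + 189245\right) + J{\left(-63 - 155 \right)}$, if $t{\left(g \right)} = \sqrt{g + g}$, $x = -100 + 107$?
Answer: $188708 + \sqrt{14} \approx 1.8871 \cdot 10^{5}$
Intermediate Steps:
$x = 7$
$t{\left(g \right)} = \sqrt{2} \sqrt{g}$ ($t{\left(g \right)} = \sqrt{2 g} = \sqrt{2} \sqrt{g}$)
$\left(t{\left(x \right)} + 189245\right) + J{\left(-63 - 155 \right)} = \left(\sqrt{2} \sqrt{7} + 189245\right) - 537 = \left(\sqrt{14} + 189245\right) - 537 = \left(189245 + \sqrt{14}\right) - 537 = 188708 + \sqrt{14}$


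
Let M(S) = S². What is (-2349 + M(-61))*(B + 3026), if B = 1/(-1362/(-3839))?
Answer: 2829922186/681 ≈ 4.1555e+6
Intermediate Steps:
B = 3839/1362 (B = 1/(-1362*(-1/3839)) = 1/(1362/3839) = 3839/1362 ≈ 2.8186)
(-2349 + M(-61))*(B + 3026) = (-2349 + (-61)²)*(3839/1362 + 3026) = (-2349 + 3721)*(4125251/1362) = 1372*(4125251/1362) = 2829922186/681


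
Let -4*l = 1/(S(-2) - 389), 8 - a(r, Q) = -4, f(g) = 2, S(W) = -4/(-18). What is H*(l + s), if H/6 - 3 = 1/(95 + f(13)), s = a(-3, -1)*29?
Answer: 2133330246/339403 ≈ 6285.5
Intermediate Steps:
S(W) = 2/9 (S(W) = -4*(-1/18) = 2/9)
a(r, Q) = 12 (a(r, Q) = 8 - 1*(-4) = 8 + 4 = 12)
l = 9/13996 (l = -1/(4*(2/9 - 389)) = -1/(4*(-3499/9)) = -¼*(-9/3499) = 9/13996 ≈ 0.00064304)
s = 348 (s = 12*29 = 348)
H = 1752/97 (H = 18 + 6/(95 + 2) = 18 + 6/97 = 1752/97 ≈ 18.062)
H*(l + s) = 1752*(9/13996 + 348)/97 = (1752/97)*(4870617/13996) = 2133330246/339403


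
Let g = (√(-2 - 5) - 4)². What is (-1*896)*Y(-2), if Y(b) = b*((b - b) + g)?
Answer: 16128 - 14336*I*√7 ≈ 16128.0 - 37930.0*I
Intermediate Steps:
g = (-4 + I*√7)² (g = (√(-7) - 4)² = (I*√7 - 4)² = (-4 + I*√7)² ≈ 9.0 - 21.166*I)
Y(b) = b*(4 - I*√7)² (Y(b) = b*((b - b) + (4 - I*√7)²) = b*(0 + (4 - I*√7)²) = b*(4 - I*√7)²)
(-1*896)*Y(-2) = (-1*896)*(-2*(4 - I*√7)²) = -(-1792)*(4 - I*√7)² = 1792*(4 - I*√7)²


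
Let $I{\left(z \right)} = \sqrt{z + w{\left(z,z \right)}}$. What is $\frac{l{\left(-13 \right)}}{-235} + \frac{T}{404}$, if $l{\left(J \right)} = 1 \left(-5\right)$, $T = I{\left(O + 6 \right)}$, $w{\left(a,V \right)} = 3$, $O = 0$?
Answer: $\frac{545}{18988} \approx 0.028702$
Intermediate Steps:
$I{\left(z \right)} = \sqrt{3 + z}$ ($I{\left(z \right)} = \sqrt{z + 3} = \sqrt{3 + z}$)
$T = 3$ ($T = \sqrt{3 + \left(0 + 6\right)} = \sqrt{3 + 6} = \sqrt{9} = 3$)
$l{\left(J \right)} = -5$
$\frac{l{\left(-13 \right)}}{-235} + \frac{T}{404} = - \frac{5}{-235} + \frac{3}{404} = \left(-5\right) \left(- \frac{1}{235}\right) + 3 \cdot \frac{1}{404} = \frac{1}{47} + \frac{3}{404} = \frac{545}{18988}$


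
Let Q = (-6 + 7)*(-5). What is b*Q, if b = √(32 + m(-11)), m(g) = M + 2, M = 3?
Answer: -5*√37 ≈ -30.414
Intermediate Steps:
m(g) = 5 (m(g) = 3 + 2 = 5)
Q = -5 (Q = 1*(-5) = -5)
b = √37 (b = √(32 + 5) = √37 ≈ 6.0828)
b*Q = √37*(-5) = -5*√37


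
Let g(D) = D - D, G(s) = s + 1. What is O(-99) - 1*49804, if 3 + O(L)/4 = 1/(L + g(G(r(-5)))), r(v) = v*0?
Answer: -4931788/99 ≈ -49816.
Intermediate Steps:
r(v) = 0
G(s) = 1 + s
g(D) = 0
O(L) = -12 + 4/L (O(L) = -12 + 4/(L + 0) = -12 + 4/L)
O(-99) - 1*49804 = (-12 + 4/(-99)) - 1*49804 = (-12 + 4*(-1/99)) - 49804 = (-12 - 4/99) - 49804 = -1192/99 - 49804 = -4931788/99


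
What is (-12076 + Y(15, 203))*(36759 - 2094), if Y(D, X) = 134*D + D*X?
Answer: -243382965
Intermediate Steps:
(-12076 + Y(15, 203))*(36759 - 2094) = (-12076 + 15*(134 + 203))*(36759 - 2094) = (-12076 + 15*337)*34665 = (-12076 + 5055)*34665 = -7021*34665 = -243382965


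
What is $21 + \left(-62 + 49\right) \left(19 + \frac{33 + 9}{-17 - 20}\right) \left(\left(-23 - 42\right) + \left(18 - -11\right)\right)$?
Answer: $\frac{310125}{37} \approx 8381.8$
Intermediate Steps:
$21 + \left(-62 + 49\right) \left(19 + \frac{33 + 9}{-17 - 20}\right) \left(\left(-23 - 42\right) + \left(18 - -11\right)\right) = 21 + - 13 \left(19 + \frac{42}{-37}\right) \left(-65 + \left(18 + 11\right)\right) = 21 + - 13 \left(19 + 42 \left(- \frac{1}{37}\right)\right) \left(-65 + 29\right) = 21 + - 13 \left(19 - \frac{42}{37}\right) \left(-36\right) = 21 + \left(-13\right) \frac{661}{37} \left(-36\right) = 21 - - \frac{309348}{37} = 21 + \frac{309348}{37} = \frac{310125}{37}$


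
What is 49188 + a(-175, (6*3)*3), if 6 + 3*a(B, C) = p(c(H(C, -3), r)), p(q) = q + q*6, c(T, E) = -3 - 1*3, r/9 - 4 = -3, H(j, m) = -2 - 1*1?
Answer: 49172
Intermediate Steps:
H(j, m) = -3 (H(j, m) = -2 - 1 = -3)
r = 9 (r = 36 + 9*(-3) = 36 - 27 = 9)
c(T, E) = -6 (c(T, E) = -3 - 3 = -6)
p(q) = 7*q (p(q) = q + 6*q = 7*q)
a(B, C) = -16 (a(B, C) = -2 + (7*(-6))/3 = -2 + (⅓)*(-42) = -2 - 14 = -16)
49188 + a(-175, (6*3)*3) = 49188 - 16 = 49172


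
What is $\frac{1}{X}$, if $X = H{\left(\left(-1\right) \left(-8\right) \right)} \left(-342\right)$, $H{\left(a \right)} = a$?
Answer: $- \frac{1}{2736} \approx -0.0003655$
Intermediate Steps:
$X = -2736$ ($X = \left(-1\right) \left(-8\right) \left(-342\right) = 8 \left(-342\right) = -2736$)
$\frac{1}{X} = \frac{1}{-2736} = - \frac{1}{2736}$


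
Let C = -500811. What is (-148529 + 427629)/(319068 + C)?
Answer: -279100/181743 ≈ -1.5357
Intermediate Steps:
(-148529 + 427629)/(319068 + C) = (-148529 + 427629)/(319068 - 500811) = 279100/(-181743) = 279100*(-1/181743) = -279100/181743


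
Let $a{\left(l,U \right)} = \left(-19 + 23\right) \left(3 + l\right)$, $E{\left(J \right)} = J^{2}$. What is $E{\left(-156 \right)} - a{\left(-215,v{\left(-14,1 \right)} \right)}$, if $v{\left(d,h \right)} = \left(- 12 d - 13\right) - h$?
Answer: $25184$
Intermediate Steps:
$v{\left(d,h \right)} = -13 - h - 12 d$ ($v{\left(d,h \right)} = \left(-13 - 12 d\right) - h = -13 - h - 12 d$)
$a{\left(l,U \right)} = 12 + 4 l$ ($a{\left(l,U \right)} = 4 \left(3 + l\right) = 12 + 4 l$)
$E{\left(-156 \right)} - a{\left(-215,v{\left(-14,1 \right)} \right)} = \left(-156\right)^{2} - \left(12 + 4 \left(-215\right)\right) = 24336 - \left(12 - 860\right) = 24336 - -848 = 24336 + 848 = 25184$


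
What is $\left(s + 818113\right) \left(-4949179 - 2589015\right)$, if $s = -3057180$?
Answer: $16878521424998$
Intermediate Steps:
$\left(s + 818113\right) \left(-4949179 - 2589015\right) = \left(-3057180 + 818113\right) \left(-4949179 - 2589015\right) = \left(-2239067\right) \left(-7538194\right) = 16878521424998$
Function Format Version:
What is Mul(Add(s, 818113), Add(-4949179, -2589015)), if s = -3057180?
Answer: 16878521424998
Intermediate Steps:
Mul(Add(s, 818113), Add(-4949179, -2589015)) = Mul(Add(-3057180, 818113), Add(-4949179, -2589015)) = Mul(-2239067, -7538194) = 16878521424998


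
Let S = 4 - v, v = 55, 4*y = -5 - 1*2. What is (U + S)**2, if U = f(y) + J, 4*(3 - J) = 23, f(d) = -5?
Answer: 55225/16 ≈ 3451.6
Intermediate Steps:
y = -7/4 (y = (-5 - 1*2)/4 = (-5 - 2)/4 = (1/4)*(-7) = -7/4 ≈ -1.7500)
J = -11/4 (J = 3 - 1/4*23 = 3 - 23/4 = -11/4 ≈ -2.7500)
U = -31/4 (U = -5 - 11/4 = -31/4 ≈ -7.7500)
S = -51 (S = 4 - 1*55 = 4 - 55 = -51)
(U + S)**2 = (-31/4 - 51)**2 = (-235/4)**2 = 55225/16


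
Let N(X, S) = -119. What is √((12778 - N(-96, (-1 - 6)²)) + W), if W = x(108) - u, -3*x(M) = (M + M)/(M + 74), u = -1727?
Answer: 2*√30274517/91 ≈ 120.93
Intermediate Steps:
x(M) = -2*M/(3*(74 + M)) (x(M) = -(M + M)/(3*(M + 74)) = -2*M/(3*(74 + M)))
W = 157121/91 (W = -2*108/(222 + 3*108) - 1*(-1727) = -2*108/(222 + 324) + 1727 = -2*108/546 + 1727 = -2*108*1/546 + 1727 = -36/91 + 1727 = 157121/91 ≈ 1726.6)
√((12778 - N(-96, (-1 - 6)²)) + W) = √((12778 - 1*(-119)) + 157121/91) = √((12778 + 119) + 157121/91) = √(12897 + 157121/91) = √(1330748/91) = 2*√30274517/91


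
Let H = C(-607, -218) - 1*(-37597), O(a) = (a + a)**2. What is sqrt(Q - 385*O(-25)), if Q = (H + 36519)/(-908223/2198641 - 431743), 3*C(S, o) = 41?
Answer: I*sqrt(7805548215851793751212779935842)/2847746308458 ≈ 981.07*I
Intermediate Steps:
C(S, o) = 41/3 (C(S, o) = (1/3)*41 = 41/3)
O(a) = 4*a**2 (O(a) = (2*a)**2 = 4*a**2)
H = 112832/3 (H = 41/3 - 1*(-37597) = 41/3 + 37597 = 112832/3 ≈ 37611.)
Q = -488953573349/2847746308458 (Q = (112832/3 + 36519)/(-908223/2198641 - 431743) = 222389/(3*(-908223*1/2198641 - 431743)) = 222389/(3*(-908223/2198641 - 431743)) = 222389/(3*(-949248769486/2198641)) = (222389/3)*(-2198641/949248769486) = -488953573349/2847746308458 ≈ -0.17170)
sqrt(Q - 385*O(-25)) = sqrt(-488953573349/2847746308458 - 1540*(-25)**2) = sqrt(-488953573349/2847746308458 - 1540*625) = sqrt(-488953573349/2847746308458 - 385*2500) = sqrt(-488953573349/2847746308458 - 962500) = sqrt(-2740956310844398349/2847746308458) = I*sqrt(7805548215851793751212779935842)/2847746308458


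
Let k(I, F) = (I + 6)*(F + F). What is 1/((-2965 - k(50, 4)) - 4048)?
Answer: -1/7461 ≈ -0.00013403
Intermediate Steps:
k(I, F) = 2*F*(6 + I) (k(I, F) = (6 + I)*(2*F) = 2*F*(6 + I))
1/((-2965 - k(50, 4)) - 4048) = 1/((-2965 - 2*4*(6 + 50)) - 4048) = 1/((-2965 - 2*4*56) - 4048) = 1/((-2965 - 1*448) - 4048) = 1/((-2965 - 448) - 4048) = 1/(-3413 - 4048) = 1/(-7461) = -1/7461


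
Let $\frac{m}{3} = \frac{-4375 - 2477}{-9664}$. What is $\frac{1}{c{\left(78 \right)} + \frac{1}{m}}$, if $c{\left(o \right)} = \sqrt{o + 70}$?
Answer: $- \frac{3103956}{975685613} + \frac{26409321 \sqrt{37}}{1951371226} \approx 0.079141$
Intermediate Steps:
$c{\left(o \right)} = \sqrt{70 + o}$
$m = \frac{5139}{2416}$ ($m = 3 \frac{-4375 - 2477}{-9664} = 3 \left(-4375 - 2477\right) \left(- \frac{1}{9664}\right) = 3 \left(\left(-6852\right) \left(- \frac{1}{9664}\right)\right) = 3 \cdot \frac{1713}{2416} = \frac{5139}{2416} \approx 2.1271$)
$\frac{1}{c{\left(78 \right)} + \frac{1}{m}} = \frac{1}{\sqrt{70 + 78} + \frac{1}{\frac{5139}{2416}}} = \frac{1}{\sqrt{148} + \frac{2416}{5139}} = \frac{1}{2 \sqrt{37} + \frac{2416}{5139}} = \frac{1}{\frac{2416}{5139} + 2 \sqrt{37}}$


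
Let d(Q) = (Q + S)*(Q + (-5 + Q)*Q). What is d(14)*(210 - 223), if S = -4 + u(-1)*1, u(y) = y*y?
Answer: -20020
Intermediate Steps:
u(y) = y²
S = -3 (S = -4 + (-1)²*1 = -4 + 1*1 = -4 + 1 = -3)
d(Q) = (-3 + Q)*(Q + Q*(-5 + Q)) (d(Q) = (Q - 3)*(Q + (-5 + Q)*Q) = (-3 + Q)*(Q + Q*(-5 + Q)))
d(14)*(210 - 223) = (14*(12 + 14² - 7*14))*(210 - 223) = (14*(12 + 196 - 98))*(-13) = (14*110)*(-13) = 1540*(-13) = -20020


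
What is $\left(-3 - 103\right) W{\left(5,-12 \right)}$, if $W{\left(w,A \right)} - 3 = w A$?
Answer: $6042$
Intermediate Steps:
$W{\left(w,A \right)} = 3 + A w$ ($W{\left(w,A \right)} = 3 + w A = 3 + A w$)
$\left(-3 - 103\right) W{\left(5,-12 \right)} = \left(-3 - 103\right) \left(3 - 60\right) = - 106 \left(3 - 60\right) = \left(-106\right) \left(-57\right) = 6042$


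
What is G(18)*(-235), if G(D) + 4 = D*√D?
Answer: 940 - 12690*√2 ≈ -17006.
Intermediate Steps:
G(D) = -4 + D^(3/2) (G(D) = -4 + D*√D = -4 + D^(3/2))
G(18)*(-235) = (-4 + 18^(3/2))*(-235) = (-4 + 54*√2)*(-235) = 940 - 12690*√2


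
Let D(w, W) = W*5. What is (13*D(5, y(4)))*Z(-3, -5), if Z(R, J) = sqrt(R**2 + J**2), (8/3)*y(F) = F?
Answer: 195*sqrt(34)/2 ≈ 568.52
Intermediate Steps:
y(F) = 3*F/8
D(w, W) = 5*W
Z(R, J) = sqrt(J**2 + R**2)
(13*D(5, y(4)))*Z(-3, -5) = (13*(5*((3/8)*4)))*sqrt((-5)**2 + (-3)**2) = (13*(5*(3/2)))*sqrt(25 + 9) = (13*(15/2))*sqrt(34) = 195*sqrt(34)/2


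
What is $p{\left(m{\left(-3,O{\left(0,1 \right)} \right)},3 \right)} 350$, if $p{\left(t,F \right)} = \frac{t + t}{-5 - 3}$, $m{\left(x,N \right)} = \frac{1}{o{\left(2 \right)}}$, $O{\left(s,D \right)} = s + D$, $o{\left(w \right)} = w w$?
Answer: $- \frac{175}{8} \approx -21.875$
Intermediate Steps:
$o{\left(w \right)} = w^{2}$
$O{\left(s,D \right)} = D + s$
$m{\left(x,N \right)} = \frac{1}{4}$ ($m{\left(x,N \right)} = \frac{1}{2^{2}} = \frac{1}{4}$)
$p{\left(t,F \right)} = - \frac{t}{4}$ ($p{\left(t,F \right)} = \frac{2 t}{-8} = 2 t \left(- \frac{1}{8}\right) = - \frac{t}{4}$)
$p{\left(m{\left(-3,O{\left(0,1 \right)} \right)},3 \right)} 350 = \left(- \frac{1}{4}\right) \frac{1}{4} \cdot 350 = \left(- \frac{1}{16}\right) 350 = - \frac{175}{8}$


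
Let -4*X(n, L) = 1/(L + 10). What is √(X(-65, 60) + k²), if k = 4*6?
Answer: √11289530/140 ≈ 24.000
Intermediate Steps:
k = 24
X(n, L) = -1/(4*(10 + L)) (X(n, L) = -1/(4*(L + 10)) = -1/(4*(10 + L)))
√(X(-65, 60) + k²) = √(-1/(40 + 4*60) + 24²) = √(-1/(40 + 240) + 576) = √(-1/280 + 576) = √(161279/280) = √11289530/140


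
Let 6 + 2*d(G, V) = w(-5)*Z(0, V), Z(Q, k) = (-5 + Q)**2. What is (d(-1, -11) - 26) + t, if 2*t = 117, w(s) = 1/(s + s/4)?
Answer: 55/2 ≈ 27.500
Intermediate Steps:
w(s) = 4/(5*s) (w(s) = 1/(s + s*(1/4)) = 1/(s + s/4) = 1/(5*s/4) = 4/(5*s))
t = 117/2 (t = (1/2)*117 = 117/2 ≈ 58.500)
d(G, V) = -5 (d(G, V) = -3 + (((4/5)/(-5))*(-5 + 0)**2)/2 = -3 + (((4/5)*(-1/5))*(-5)**2)/2 = -3 + (-4/25*25)/2 = -3 + (1/2)*(-4) = -3 - 2 = -5)
(d(-1, -11) - 26) + t = (-5 - 26) + 117/2 = -31 + 117/2 = 55/2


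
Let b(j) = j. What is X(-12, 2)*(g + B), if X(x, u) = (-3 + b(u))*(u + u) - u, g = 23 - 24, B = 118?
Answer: -702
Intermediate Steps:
g = -1
X(x, u) = -u + 2*u*(-3 + u) (X(x, u) = (-3 + u)*(u + u) - u = (-3 + u)*(2*u) - u = 2*u*(-3 + u) - u = -u + 2*u*(-3 + u))
X(-12, 2)*(g + B) = (2*(-7 + 2*2))*(-1 + 118) = (2*(-7 + 4))*117 = (2*(-3))*117 = -6*117 = -702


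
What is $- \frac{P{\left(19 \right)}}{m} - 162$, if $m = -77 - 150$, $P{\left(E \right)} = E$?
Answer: $- \frac{36755}{227} \approx -161.92$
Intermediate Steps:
$m = -227$
$- \frac{P{\left(19 \right)}}{m} - 162 = - \frac{19}{-227} - 162 = - \frac{19 \left(-1\right)}{227} - 162 = \left(-1\right) \left(- \frac{19}{227}\right) - 162 = \frac{19}{227} - 162 = - \frac{36755}{227}$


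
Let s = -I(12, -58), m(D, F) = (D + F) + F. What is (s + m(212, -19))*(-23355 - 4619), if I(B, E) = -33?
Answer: -5790618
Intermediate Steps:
m(D, F) = D + 2*F
s = 33 (s = -1*(-33) = 33)
(s + m(212, -19))*(-23355 - 4619) = (33 + (212 + 2*(-19)))*(-23355 - 4619) = (33 + (212 - 38))*(-27974) = (33 + 174)*(-27974) = 207*(-27974) = -5790618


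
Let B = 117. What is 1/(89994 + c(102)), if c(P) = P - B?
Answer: 1/89979 ≈ 1.1114e-5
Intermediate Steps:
c(P) = -117 + P (c(P) = P - 1*117 = P - 117 = -117 + P)
1/(89994 + c(102)) = 1/(89994 + (-117 + 102)) = 1/(89994 - 15) = 1/89979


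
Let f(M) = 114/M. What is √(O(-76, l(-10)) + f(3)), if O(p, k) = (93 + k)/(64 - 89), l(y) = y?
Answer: 17*√3/5 ≈ 5.8890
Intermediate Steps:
O(p, k) = -93/25 - k/25 (O(p, k) = (93 + k)/(-25) = (93 + k)*(-1/25) = -93/25 - k/25)
√(O(-76, l(-10)) + f(3)) = √((-93/25 - 1/25*(-10)) + 114/3) = √((-93/25 + ⅖) + 114*(⅓)) = √(-83/25 + 38) = √(867/25) = 17*√3/5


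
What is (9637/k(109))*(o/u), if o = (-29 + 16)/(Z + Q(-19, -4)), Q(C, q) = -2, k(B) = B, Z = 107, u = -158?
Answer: 125281/1808310 ≈ 0.069281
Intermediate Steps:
o = -13/105 (o = (-29 + 16)/(107 - 2) = -13/105 ≈ -0.12381)
(9637/k(109))*(o/u) = (9637/109)*(-13/105/(-158)) = (9637*(1/109))*(-13/105*(-1/158)) = (9637/109)*(13/16590) = 125281/1808310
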